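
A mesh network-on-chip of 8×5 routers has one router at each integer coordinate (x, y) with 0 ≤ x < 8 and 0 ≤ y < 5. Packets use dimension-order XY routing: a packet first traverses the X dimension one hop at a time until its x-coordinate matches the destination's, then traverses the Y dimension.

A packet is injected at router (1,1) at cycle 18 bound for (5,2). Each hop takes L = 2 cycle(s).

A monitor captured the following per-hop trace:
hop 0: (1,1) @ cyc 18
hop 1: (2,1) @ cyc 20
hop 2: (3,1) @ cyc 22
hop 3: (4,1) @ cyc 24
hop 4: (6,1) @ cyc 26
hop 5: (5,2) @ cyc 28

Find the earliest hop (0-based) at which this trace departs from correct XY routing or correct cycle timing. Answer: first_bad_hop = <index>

[1] (+1,+0) / 2c ⇒ ok
[2] (+1,+0) / 2c ⇒ ok
[3] (+1,+0) / 2c ⇒ ok
[4] (+2,+0) / 2c ⇒ BAD: non-unit step

first_bad_hop = 4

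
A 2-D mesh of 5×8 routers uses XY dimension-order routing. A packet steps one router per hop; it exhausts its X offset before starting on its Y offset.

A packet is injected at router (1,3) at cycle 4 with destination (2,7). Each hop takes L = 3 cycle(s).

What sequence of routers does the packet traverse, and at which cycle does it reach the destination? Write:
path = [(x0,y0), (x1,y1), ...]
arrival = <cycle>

t=4: at (1,3)
t=7: at (2,3) after E
t=10: at (2,4) after N
t=13: at (2,5) after N
t=16: at (2,6) after N
t=19: at (2,7) after N

path = [(1,3), (2,3), (2,4), (2,5), (2,6), (2,7)]
arrival = 19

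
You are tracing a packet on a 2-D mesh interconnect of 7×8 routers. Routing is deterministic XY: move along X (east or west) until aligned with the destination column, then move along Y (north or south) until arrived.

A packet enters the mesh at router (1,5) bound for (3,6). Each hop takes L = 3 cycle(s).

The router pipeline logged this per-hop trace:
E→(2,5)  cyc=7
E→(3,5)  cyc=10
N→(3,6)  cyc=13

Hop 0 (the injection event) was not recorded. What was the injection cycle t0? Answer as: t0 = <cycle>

t0 = 4

cyc[1] = 7 and cyc[k] = t0 + k·L for every k.
Subtract one hop: t0 = 7 − 3 = 4.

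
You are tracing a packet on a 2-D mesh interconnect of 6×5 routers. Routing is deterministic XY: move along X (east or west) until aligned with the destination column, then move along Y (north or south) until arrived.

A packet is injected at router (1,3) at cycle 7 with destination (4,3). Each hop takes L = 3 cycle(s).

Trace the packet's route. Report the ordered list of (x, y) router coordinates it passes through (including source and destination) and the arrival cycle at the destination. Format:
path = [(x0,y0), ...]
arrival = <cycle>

[0] x=1 y=3 t=7
[1] x=2 y=3 t=10 →E
[2] x=3 y=3 t=13 →E
[3] x=4 y=3 t=16 →E

path = [(1,3), (2,3), (3,3), (4,3)]
arrival = 16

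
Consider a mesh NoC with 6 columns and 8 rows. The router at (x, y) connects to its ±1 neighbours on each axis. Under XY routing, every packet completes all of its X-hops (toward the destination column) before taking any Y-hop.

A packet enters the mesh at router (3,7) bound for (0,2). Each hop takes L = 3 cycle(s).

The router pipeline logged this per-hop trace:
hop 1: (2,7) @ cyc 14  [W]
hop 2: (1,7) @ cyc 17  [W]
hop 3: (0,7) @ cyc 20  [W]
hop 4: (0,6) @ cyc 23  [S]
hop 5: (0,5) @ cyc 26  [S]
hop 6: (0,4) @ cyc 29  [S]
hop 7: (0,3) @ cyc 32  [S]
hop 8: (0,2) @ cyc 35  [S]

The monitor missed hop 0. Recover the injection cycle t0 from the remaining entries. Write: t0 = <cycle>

t0 = 11

cyc[1] = 14 and cyc[k] = t0 + k·L for every k.
Subtract one hop: t0 = 14 − 3 = 11.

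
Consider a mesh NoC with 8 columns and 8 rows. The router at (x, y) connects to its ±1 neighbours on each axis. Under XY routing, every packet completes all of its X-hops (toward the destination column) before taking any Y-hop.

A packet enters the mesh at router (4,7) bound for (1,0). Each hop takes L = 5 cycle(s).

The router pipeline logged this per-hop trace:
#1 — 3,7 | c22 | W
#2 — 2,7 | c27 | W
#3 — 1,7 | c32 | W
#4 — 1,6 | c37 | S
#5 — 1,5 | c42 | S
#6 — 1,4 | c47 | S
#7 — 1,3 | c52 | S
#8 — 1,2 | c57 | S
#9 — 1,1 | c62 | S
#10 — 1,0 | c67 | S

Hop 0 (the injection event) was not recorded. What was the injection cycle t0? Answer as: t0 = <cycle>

t0 = 17

At hop 1 the cycle is 22; in general cyc_k = t0 + kL.
t0 = cyc[1] − L = 22 − 5 = 17.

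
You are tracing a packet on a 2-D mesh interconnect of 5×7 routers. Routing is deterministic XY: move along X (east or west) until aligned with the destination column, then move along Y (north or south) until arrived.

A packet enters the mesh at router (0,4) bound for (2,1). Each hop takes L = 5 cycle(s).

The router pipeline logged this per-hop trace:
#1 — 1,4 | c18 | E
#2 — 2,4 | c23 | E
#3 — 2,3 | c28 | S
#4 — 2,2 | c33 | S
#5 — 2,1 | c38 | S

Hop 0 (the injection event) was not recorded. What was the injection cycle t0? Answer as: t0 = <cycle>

t0 = 13

The first recorded entry is hop 1 at cycle 18.
t0 = cyc[1] − L = 18 − 5 = 13.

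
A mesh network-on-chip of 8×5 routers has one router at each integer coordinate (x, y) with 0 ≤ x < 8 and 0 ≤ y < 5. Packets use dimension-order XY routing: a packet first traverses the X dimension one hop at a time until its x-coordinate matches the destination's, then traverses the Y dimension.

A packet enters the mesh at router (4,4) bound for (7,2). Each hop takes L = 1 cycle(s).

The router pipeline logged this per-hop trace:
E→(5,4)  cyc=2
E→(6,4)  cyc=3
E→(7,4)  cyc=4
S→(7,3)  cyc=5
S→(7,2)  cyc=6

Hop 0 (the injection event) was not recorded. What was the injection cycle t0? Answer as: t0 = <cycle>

The first recorded entry is hop 1 at cycle 2.
Therefore t0 = 2 − L = 1.

t0 = 1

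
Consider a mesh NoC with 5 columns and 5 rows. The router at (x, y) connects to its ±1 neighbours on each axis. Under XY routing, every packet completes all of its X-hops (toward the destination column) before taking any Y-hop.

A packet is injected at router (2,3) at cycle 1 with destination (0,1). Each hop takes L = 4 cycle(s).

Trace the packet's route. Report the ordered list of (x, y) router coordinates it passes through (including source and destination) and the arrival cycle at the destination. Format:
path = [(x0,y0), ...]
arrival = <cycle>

path = [(2,3), (1,3), (0,3), (0,2), (0,1)]
arrival = 17

[0] x=2 y=3 t=1
[1] x=1 y=3 t=5 →W
[2] x=0 y=3 t=9 →W
[3] x=0 y=2 t=13 →S
[4] x=0 y=1 t=17 →S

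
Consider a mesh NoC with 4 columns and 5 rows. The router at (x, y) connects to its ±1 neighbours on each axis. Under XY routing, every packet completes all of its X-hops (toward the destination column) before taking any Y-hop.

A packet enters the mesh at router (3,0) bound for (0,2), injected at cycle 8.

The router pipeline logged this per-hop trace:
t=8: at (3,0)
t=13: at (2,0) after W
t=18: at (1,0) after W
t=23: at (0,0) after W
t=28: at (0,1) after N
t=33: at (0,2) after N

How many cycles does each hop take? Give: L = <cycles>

L = 5

From hop 0 (8) to hop 1 (13): +5 cycles.
One hop costs L cycles, so L = 5.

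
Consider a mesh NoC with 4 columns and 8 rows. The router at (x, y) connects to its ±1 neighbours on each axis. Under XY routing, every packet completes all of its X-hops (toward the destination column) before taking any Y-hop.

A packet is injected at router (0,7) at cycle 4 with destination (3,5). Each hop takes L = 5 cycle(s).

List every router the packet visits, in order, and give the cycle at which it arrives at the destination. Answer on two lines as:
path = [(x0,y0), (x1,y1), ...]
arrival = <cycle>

t=4: at (0,7)
t=9: at (1,7) after E
t=14: at (2,7) after E
t=19: at (3,7) after E
t=24: at (3,6) after S
t=29: at (3,5) after S

path = [(0,7), (1,7), (2,7), (3,7), (3,6), (3,5)]
arrival = 29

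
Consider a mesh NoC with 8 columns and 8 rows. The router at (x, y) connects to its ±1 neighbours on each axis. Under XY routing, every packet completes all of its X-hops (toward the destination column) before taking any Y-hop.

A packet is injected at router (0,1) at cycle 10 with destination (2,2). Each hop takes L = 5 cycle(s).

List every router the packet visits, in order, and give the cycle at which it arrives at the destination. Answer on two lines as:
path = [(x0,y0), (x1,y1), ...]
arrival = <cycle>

src (0,1)  cyc=10
E→(1,1)  cyc=15
E→(2,1)  cyc=20
N→(2,2)  cyc=25

path = [(0,1), (1,1), (2,1), (2,2)]
arrival = 25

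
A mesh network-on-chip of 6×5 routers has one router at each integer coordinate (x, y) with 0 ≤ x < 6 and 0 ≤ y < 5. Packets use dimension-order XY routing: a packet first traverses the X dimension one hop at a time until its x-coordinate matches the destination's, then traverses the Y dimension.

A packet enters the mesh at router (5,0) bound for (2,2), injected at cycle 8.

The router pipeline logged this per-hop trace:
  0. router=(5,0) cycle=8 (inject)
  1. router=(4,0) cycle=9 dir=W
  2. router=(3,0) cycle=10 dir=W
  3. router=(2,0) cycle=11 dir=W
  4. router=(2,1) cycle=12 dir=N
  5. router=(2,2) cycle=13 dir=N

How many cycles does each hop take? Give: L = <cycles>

From hop 0 (8) to hop 1 (9): +1 cycles.
Per-hop latency L = Δcyc = 1.

L = 1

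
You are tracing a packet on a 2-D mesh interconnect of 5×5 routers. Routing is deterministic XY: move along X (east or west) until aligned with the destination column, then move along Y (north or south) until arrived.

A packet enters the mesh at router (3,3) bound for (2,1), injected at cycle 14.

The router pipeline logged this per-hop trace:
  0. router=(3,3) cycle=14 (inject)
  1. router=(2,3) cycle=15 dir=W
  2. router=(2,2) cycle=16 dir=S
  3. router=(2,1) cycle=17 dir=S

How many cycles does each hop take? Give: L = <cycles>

L = 1

cyc[1] − cyc[0] = 15 − 14 = 1.
Per-hop latency L = Δcyc = 1.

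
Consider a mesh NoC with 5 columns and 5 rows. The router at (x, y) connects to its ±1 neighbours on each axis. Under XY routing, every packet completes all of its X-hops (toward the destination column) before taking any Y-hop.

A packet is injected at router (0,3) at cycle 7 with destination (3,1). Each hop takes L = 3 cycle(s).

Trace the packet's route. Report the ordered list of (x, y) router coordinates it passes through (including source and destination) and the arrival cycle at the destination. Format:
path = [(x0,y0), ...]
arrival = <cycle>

path = [(0,3), (1,3), (2,3), (3,3), (3,2), (3,1)]
arrival = 22

#0 — 0,3 | c7
#1 — 1,3 | c10 | E
#2 — 2,3 | c13 | E
#3 — 3,3 | c16 | E
#4 — 3,2 | c19 | S
#5 — 3,1 | c22 | S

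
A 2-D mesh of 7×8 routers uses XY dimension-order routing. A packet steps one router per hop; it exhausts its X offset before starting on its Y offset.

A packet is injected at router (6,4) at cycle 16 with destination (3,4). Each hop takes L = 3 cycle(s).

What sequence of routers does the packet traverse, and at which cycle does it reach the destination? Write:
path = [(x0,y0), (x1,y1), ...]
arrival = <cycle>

hop 0: (6,4) @ cyc 16
hop 1: (5,4) @ cyc 19  [W]
hop 2: (4,4) @ cyc 22  [W]
hop 3: (3,4) @ cyc 25  [W]

path = [(6,4), (5,4), (4,4), (3,4)]
arrival = 25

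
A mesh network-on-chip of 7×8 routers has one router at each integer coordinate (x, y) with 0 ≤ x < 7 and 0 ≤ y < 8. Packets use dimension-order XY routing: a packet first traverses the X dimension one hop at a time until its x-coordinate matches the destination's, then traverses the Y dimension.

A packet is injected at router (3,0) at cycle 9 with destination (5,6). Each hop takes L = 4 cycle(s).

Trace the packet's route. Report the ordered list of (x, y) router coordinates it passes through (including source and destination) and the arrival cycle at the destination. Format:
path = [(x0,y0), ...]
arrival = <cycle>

#0 — 3,0 | c9
#1 — 4,0 | c13 | E
#2 — 5,0 | c17 | E
#3 — 5,1 | c21 | N
#4 — 5,2 | c25 | N
#5 — 5,3 | c29 | N
#6 — 5,4 | c33 | N
#7 — 5,5 | c37 | N
#8 — 5,6 | c41 | N

path = [(3,0), (4,0), (5,0), (5,1), (5,2), (5,3), (5,4), (5,5), (5,6)]
arrival = 41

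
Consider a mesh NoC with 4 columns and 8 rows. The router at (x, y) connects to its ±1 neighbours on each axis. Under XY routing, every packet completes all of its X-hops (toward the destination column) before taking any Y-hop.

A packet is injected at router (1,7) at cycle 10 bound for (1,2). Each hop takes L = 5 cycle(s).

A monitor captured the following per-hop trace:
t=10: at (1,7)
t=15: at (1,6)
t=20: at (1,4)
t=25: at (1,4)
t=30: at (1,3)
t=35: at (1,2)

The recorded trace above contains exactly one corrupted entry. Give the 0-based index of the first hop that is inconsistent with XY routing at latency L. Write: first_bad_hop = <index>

hop 1: step (+0,-1), +5 cyc — ok
hop 2: step (+0,-2), +5 cyc — BAD: non-unit step

first_bad_hop = 2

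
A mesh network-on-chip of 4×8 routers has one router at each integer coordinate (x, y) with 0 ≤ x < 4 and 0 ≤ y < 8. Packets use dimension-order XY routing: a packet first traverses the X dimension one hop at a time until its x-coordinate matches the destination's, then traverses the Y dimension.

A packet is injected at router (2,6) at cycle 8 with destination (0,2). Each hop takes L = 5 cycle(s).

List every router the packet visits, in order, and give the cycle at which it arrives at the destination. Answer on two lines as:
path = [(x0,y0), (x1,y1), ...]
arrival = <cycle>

  0. router=(2,6) cycle=8 (inject)
  1. router=(1,6) cycle=13 dir=W
  2. router=(0,6) cycle=18 dir=W
  3. router=(0,5) cycle=23 dir=S
  4. router=(0,4) cycle=28 dir=S
  5. router=(0,3) cycle=33 dir=S
  6. router=(0,2) cycle=38 dir=S

path = [(2,6), (1,6), (0,6), (0,5), (0,4), (0,3), (0,2)]
arrival = 38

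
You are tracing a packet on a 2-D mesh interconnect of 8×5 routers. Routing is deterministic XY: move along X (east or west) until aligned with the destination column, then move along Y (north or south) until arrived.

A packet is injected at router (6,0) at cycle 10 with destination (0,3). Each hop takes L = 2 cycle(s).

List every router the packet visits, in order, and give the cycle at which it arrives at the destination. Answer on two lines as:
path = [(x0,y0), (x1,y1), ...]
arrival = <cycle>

[0] x=6 y=0 t=10
[1] x=5 y=0 t=12 →W
[2] x=4 y=0 t=14 →W
[3] x=3 y=0 t=16 →W
[4] x=2 y=0 t=18 →W
[5] x=1 y=0 t=20 →W
[6] x=0 y=0 t=22 →W
[7] x=0 y=1 t=24 →N
[8] x=0 y=2 t=26 →N
[9] x=0 y=3 t=28 →N

path = [(6,0), (5,0), (4,0), (3,0), (2,0), (1,0), (0,0), (0,1), (0,2), (0,3)]
arrival = 28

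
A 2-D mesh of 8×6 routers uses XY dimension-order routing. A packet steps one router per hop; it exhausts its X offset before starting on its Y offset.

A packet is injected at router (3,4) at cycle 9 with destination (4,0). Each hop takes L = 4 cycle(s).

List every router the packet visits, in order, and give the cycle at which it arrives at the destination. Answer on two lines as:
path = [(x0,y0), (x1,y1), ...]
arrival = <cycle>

path = [(3,4), (4,4), (4,3), (4,2), (4,1), (4,0)]
arrival = 29

[0] x=3 y=4 t=9
[1] x=4 y=4 t=13 →E
[2] x=4 y=3 t=17 →S
[3] x=4 y=2 t=21 →S
[4] x=4 y=1 t=25 →S
[5] x=4 y=0 t=29 →S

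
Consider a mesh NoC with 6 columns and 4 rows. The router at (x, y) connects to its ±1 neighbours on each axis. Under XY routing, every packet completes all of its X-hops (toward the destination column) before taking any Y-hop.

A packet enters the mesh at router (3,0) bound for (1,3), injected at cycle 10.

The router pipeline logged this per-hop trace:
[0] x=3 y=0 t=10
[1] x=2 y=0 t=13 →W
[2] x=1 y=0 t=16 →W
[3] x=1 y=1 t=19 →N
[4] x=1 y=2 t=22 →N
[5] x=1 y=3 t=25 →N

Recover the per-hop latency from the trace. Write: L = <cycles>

Δcyc across hop 0→1: 13 − 10 = 3.
One hop costs L cycles, so L = 3.

L = 3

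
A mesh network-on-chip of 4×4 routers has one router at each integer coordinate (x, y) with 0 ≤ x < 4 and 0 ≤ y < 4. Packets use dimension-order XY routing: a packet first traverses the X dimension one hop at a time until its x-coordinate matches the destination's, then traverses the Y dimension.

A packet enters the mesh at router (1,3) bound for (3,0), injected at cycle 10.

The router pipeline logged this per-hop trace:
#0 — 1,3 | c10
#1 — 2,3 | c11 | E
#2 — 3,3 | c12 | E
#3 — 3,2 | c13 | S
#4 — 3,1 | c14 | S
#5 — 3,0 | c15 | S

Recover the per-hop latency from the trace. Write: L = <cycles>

From hop 0 (10) to hop 1 (11): +1 cycles.
Per-hop latency L = Δcyc = 1.

L = 1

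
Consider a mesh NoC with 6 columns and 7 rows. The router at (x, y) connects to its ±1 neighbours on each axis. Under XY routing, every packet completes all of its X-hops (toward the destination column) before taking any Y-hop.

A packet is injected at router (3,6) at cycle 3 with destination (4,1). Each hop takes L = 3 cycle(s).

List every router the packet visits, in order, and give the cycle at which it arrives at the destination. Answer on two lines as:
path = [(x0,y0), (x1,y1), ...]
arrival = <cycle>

path = [(3,6), (4,6), (4,5), (4,4), (4,3), (4,2), (4,1)]
arrival = 21

[0] x=3 y=6 t=3
[1] x=4 y=6 t=6 →E
[2] x=4 y=5 t=9 →S
[3] x=4 y=4 t=12 →S
[4] x=4 y=3 t=15 →S
[5] x=4 y=2 t=18 →S
[6] x=4 y=1 t=21 →S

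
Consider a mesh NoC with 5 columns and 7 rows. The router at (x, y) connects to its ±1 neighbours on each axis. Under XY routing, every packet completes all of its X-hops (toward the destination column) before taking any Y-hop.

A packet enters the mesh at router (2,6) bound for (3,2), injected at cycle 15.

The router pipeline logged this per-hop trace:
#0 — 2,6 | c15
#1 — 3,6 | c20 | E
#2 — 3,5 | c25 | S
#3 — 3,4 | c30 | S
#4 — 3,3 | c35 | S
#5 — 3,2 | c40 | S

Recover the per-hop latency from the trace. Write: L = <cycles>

From hop 0 (15) to hop 1 (20): +5 cycles.
That increment is L by definition: L = 5.

L = 5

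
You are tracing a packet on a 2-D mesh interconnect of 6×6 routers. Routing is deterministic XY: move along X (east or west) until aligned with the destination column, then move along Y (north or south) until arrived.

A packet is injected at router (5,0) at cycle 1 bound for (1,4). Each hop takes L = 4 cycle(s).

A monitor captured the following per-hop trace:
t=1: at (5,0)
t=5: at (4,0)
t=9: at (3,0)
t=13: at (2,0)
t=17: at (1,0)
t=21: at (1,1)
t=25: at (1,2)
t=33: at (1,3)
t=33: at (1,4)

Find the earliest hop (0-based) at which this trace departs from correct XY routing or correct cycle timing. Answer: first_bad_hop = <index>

[1] (-1,+0) / 4c ⇒ ok
[2] (-1,+0) / 4c ⇒ ok
[3] (-1,+0) / 4c ⇒ ok
[4] (-1,+0) / 4c ⇒ ok
[5] (+0,+1) / 4c ⇒ ok
[6] (+0,+1) / 4c ⇒ ok
[7] (+0,+1) / 8c ⇒ BAD: Δcyc=8≠L

first_bad_hop = 7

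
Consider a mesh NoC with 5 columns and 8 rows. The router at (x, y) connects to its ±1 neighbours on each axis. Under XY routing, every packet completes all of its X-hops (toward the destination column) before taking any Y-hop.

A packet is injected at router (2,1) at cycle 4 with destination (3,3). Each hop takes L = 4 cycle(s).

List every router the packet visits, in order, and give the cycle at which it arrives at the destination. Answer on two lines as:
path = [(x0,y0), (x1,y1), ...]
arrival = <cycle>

src (2,1)  cyc=4
E→(3,1)  cyc=8
N→(3,2)  cyc=12
N→(3,3)  cyc=16

path = [(2,1), (3,1), (3,2), (3,3)]
arrival = 16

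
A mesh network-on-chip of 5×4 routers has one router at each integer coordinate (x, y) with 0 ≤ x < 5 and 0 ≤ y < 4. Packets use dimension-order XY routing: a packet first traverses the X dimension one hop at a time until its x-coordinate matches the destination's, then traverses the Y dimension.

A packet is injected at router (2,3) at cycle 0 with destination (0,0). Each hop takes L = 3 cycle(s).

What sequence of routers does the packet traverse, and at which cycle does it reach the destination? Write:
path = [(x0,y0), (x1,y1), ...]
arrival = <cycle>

[0] x=2 y=3 t=0
[1] x=1 y=3 t=3 →W
[2] x=0 y=3 t=6 →W
[3] x=0 y=2 t=9 →S
[4] x=0 y=1 t=12 →S
[5] x=0 y=0 t=15 →S

path = [(2,3), (1,3), (0,3), (0,2), (0,1), (0,0)]
arrival = 15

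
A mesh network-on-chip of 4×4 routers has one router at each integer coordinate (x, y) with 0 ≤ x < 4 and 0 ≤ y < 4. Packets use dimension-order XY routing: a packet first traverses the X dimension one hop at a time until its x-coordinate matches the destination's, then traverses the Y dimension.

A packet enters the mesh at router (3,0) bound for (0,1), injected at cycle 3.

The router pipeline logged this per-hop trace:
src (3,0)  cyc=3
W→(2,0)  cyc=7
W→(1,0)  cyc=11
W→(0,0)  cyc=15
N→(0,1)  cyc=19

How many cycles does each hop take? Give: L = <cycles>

L = 4

Between hops 0 and 1 the cycle counter advances 7 − 3 = 4.
One hop costs L cycles, so L = 4.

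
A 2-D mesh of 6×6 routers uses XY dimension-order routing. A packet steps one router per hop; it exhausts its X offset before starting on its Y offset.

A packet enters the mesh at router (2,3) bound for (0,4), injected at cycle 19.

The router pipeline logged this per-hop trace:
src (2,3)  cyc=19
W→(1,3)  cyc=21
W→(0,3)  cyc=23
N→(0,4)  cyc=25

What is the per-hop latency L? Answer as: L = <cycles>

From hop 0 (19) to hop 1 (21): +2 cycles.
Per-hop latency L = Δcyc = 2.

L = 2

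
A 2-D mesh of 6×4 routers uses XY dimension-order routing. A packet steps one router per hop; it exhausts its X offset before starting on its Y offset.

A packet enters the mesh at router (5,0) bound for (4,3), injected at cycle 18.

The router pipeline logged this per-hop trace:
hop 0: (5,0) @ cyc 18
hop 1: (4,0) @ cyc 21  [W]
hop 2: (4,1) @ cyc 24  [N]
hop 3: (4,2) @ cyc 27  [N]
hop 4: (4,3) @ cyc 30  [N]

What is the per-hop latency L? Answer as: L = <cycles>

L = 3

Between hops 0 and 1 the cycle counter advances 21 − 18 = 3.
Per-hop latency L = Δcyc = 3.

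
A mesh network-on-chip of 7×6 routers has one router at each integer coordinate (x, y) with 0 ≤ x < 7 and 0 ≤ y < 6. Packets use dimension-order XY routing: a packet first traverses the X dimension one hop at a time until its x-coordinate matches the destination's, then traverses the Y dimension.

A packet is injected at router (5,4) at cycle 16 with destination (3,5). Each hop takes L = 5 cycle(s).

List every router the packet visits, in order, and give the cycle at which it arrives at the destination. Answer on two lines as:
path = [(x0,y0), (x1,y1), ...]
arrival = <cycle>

path = [(5,4), (4,4), (3,4), (3,5)]
arrival = 31

t=16: at (5,4)
t=21: at (4,4) after W
t=26: at (3,4) after W
t=31: at (3,5) after N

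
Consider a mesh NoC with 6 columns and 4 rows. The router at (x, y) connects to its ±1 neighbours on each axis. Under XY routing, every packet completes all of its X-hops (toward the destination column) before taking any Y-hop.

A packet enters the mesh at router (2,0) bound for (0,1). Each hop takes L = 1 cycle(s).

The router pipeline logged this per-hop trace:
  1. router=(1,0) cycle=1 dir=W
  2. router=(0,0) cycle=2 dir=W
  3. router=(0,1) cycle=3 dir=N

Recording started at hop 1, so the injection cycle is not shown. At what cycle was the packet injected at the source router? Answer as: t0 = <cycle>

Hop 1 reached at cycle 1; hop k is at t0 + k·L.
So t0 = 1 − 1·1 = 0.

t0 = 0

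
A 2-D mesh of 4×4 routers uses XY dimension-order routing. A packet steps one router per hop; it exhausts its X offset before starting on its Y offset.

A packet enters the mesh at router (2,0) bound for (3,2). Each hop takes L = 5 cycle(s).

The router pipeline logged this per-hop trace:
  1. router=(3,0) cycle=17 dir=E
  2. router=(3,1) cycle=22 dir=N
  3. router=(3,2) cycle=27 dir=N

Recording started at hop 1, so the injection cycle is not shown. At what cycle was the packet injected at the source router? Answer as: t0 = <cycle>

t0 = 12

cyc[1] = 17 and cyc[k] = t0 + k·L for every k.
t0 = cyc[1] − L = 17 − 5 = 12.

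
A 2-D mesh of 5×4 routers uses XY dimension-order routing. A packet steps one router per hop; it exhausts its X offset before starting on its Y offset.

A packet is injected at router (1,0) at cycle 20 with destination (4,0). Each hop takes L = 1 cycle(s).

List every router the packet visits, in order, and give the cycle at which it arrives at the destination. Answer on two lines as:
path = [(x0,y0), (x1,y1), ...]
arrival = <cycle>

hop 0: (1,0) @ cyc 20
hop 1: (2,0) @ cyc 21  [E]
hop 2: (3,0) @ cyc 22  [E]
hop 3: (4,0) @ cyc 23  [E]

path = [(1,0), (2,0), (3,0), (4,0)]
arrival = 23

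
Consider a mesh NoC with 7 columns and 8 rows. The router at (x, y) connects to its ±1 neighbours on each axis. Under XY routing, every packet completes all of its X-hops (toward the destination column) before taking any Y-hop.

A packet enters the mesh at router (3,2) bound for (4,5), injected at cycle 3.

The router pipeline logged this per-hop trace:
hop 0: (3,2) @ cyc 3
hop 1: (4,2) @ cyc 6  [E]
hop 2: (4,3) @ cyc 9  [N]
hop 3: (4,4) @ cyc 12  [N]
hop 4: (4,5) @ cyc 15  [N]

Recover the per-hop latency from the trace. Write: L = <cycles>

From hop 0 (3) to hop 1 (6): +3 cycles.
That increment is L by definition: L = 3.

L = 3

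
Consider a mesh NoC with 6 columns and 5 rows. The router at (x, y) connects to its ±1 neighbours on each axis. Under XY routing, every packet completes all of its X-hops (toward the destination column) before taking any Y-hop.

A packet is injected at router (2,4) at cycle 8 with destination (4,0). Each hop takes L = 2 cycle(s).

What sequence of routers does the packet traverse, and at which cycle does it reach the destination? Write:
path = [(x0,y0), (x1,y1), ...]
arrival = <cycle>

path = [(2,4), (3,4), (4,4), (4,3), (4,2), (4,1), (4,0)]
arrival = 20

#0 — 2,4 | c8
#1 — 3,4 | c10 | E
#2 — 4,4 | c12 | E
#3 — 4,3 | c14 | S
#4 — 4,2 | c16 | S
#5 — 4,1 | c18 | S
#6 — 4,0 | c20 | S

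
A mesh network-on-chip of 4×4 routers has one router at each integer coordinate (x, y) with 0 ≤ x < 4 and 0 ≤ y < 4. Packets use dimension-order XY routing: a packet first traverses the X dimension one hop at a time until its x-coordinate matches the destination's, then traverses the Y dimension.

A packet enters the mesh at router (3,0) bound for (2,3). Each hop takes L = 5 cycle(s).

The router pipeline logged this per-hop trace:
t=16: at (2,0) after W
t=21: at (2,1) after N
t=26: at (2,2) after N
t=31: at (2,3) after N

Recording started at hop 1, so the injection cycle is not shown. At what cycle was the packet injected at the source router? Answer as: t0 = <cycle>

t0 = 11

Hop 1 reached at cycle 16; hop k is at t0 + k·L.
Subtract one hop: t0 = 16 − 5 = 11.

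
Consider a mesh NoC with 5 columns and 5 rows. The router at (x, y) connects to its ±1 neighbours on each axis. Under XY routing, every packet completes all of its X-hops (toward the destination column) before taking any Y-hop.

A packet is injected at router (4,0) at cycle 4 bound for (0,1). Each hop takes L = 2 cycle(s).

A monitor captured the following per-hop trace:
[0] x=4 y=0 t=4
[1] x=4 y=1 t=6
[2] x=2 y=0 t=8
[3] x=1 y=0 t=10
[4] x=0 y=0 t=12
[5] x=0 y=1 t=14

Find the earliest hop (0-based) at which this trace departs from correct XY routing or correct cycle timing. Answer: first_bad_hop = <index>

first_bad_hop = 1

  1: Δx=+0 Δy=+1 Δt=2 [BAD: Y-move but x=4≠0]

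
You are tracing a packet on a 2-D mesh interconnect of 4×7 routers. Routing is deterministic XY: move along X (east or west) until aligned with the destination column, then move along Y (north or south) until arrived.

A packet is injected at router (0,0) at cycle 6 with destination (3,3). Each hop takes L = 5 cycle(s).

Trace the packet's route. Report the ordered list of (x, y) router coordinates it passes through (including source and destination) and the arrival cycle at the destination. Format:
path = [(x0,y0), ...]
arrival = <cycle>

[0] x=0 y=0 t=6
[1] x=1 y=0 t=11 →E
[2] x=2 y=0 t=16 →E
[3] x=3 y=0 t=21 →E
[4] x=3 y=1 t=26 →N
[5] x=3 y=2 t=31 →N
[6] x=3 y=3 t=36 →N

path = [(0,0), (1,0), (2,0), (3,0), (3,1), (3,2), (3,3)]
arrival = 36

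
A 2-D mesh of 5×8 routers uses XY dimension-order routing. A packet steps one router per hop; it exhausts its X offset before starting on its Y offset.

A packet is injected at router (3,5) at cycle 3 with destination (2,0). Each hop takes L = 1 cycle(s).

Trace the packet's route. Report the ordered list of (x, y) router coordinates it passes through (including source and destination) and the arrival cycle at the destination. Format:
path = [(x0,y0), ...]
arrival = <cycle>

path = [(3,5), (2,5), (2,4), (2,3), (2,2), (2,1), (2,0)]
arrival = 9

hop 0: (3,5) @ cyc 3
hop 1: (2,5) @ cyc 4  [W]
hop 2: (2,4) @ cyc 5  [S]
hop 3: (2,3) @ cyc 6  [S]
hop 4: (2,2) @ cyc 7  [S]
hop 5: (2,1) @ cyc 8  [S]
hop 6: (2,0) @ cyc 9  [S]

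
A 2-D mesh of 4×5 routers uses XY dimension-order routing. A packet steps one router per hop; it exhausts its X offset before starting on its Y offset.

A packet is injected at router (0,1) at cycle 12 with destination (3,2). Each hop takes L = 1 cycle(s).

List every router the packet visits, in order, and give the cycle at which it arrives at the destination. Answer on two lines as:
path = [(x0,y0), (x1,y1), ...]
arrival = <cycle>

t=12: at (0,1)
t=13: at (1,1) after E
t=14: at (2,1) after E
t=15: at (3,1) after E
t=16: at (3,2) after N

path = [(0,1), (1,1), (2,1), (3,1), (3,2)]
arrival = 16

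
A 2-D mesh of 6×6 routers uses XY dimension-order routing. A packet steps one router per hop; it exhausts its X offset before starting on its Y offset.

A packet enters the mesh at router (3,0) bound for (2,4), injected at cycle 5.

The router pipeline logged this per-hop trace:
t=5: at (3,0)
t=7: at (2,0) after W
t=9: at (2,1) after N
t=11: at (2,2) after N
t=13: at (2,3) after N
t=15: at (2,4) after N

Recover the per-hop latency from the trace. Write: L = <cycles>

L = 2

Δcyc across hop 0→1: 7 − 5 = 2.
That increment is L by definition: L = 2.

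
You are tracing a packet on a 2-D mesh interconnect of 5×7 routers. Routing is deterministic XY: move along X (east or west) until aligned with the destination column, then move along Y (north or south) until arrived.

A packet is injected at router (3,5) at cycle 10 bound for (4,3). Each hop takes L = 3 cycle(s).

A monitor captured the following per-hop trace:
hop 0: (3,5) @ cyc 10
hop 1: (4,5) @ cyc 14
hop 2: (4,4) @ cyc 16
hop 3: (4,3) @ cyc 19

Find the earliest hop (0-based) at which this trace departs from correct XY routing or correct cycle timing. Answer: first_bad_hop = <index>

first_bad_hop = 1

  1: Δx=+1 Δy=+0 Δt=4 [BAD: Δcyc=4≠L]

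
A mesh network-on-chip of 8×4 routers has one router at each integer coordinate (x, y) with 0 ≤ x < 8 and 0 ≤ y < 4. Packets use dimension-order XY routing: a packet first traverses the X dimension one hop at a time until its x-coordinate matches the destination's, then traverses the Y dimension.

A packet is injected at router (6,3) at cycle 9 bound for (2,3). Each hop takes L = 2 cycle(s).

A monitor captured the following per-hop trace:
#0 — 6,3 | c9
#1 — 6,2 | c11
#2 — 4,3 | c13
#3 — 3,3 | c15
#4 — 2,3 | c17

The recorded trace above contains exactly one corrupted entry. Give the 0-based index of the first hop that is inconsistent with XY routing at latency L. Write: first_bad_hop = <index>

first_bad_hop = 1

  1: Δx=+0 Δy=-1 Δt=2 [BAD: Y-move but x=6≠2]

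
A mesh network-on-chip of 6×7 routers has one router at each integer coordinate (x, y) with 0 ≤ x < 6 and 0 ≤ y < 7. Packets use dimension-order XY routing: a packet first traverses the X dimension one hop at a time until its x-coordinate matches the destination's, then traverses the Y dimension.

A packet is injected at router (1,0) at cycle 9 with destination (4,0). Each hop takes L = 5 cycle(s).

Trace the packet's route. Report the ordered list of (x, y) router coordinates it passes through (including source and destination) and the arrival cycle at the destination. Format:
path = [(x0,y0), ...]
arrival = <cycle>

path = [(1,0), (2,0), (3,0), (4,0)]
arrival = 24

#0 — 1,0 | c9
#1 — 2,0 | c14 | E
#2 — 3,0 | c19 | E
#3 — 4,0 | c24 | E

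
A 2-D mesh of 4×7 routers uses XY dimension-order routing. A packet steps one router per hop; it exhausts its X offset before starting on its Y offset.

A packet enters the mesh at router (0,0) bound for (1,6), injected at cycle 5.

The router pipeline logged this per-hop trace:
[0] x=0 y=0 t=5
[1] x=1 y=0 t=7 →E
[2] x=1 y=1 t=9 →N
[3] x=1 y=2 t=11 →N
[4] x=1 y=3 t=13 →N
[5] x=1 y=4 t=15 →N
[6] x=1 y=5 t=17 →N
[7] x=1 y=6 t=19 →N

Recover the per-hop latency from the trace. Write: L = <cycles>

L = 2

Δcyc across hop 0→1: 7 − 5 = 2.
One hop costs L cycles, so L = 2.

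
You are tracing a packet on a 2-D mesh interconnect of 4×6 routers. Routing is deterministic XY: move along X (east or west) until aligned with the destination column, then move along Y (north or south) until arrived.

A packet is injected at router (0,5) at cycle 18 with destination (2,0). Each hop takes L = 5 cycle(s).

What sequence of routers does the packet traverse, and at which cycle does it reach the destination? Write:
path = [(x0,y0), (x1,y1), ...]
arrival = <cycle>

[0] x=0 y=5 t=18
[1] x=1 y=5 t=23 →E
[2] x=2 y=5 t=28 →E
[3] x=2 y=4 t=33 →S
[4] x=2 y=3 t=38 →S
[5] x=2 y=2 t=43 →S
[6] x=2 y=1 t=48 →S
[7] x=2 y=0 t=53 →S

path = [(0,5), (1,5), (2,5), (2,4), (2,3), (2,2), (2,1), (2,0)]
arrival = 53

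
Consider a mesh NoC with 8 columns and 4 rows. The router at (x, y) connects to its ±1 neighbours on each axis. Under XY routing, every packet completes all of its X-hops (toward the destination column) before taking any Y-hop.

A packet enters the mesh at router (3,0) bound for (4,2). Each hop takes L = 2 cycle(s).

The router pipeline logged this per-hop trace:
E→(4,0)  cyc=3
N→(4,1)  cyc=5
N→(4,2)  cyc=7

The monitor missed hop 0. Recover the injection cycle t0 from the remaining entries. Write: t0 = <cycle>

t0 = 1

The first recorded entry is hop 1 at cycle 3.
Therefore t0 = 3 − L = 1.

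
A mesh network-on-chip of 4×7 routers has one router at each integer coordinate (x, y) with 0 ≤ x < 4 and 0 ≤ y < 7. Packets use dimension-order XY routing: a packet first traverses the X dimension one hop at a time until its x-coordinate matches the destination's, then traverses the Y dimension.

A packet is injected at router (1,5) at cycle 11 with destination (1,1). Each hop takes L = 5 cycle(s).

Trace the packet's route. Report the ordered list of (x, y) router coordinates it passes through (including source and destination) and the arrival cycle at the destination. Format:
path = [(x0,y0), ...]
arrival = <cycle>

path = [(1,5), (1,4), (1,3), (1,2), (1,1)]
arrival = 31

[0] x=1 y=5 t=11
[1] x=1 y=4 t=16 →S
[2] x=1 y=3 t=21 →S
[3] x=1 y=2 t=26 →S
[4] x=1 y=1 t=31 →S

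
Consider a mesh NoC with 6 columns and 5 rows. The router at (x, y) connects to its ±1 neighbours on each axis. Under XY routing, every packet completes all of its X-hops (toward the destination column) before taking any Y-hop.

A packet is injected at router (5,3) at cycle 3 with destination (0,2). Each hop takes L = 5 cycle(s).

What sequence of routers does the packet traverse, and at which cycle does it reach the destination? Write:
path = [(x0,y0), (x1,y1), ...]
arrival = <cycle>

[0] x=5 y=3 t=3
[1] x=4 y=3 t=8 →W
[2] x=3 y=3 t=13 →W
[3] x=2 y=3 t=18 →W
[4] x=1 y=3 t=23 →W
[5] x=0 y=3 t=28 →W
[6] x=0 y=2 t=33 →S

path = [(5,3), (4,3), (3,3), (2,3), (1,3), (0,3), (0,2)]
arrival = 33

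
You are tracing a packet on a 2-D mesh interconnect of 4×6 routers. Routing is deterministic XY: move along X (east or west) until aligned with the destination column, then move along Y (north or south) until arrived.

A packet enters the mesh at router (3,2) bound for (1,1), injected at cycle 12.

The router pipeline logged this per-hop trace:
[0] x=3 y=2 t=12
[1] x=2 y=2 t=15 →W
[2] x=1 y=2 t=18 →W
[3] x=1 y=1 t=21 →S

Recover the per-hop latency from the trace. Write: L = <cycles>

L = 3

cyc[1] − cyc[0] = 15 − 12 = 3.
That increment is L by definition: L = 3.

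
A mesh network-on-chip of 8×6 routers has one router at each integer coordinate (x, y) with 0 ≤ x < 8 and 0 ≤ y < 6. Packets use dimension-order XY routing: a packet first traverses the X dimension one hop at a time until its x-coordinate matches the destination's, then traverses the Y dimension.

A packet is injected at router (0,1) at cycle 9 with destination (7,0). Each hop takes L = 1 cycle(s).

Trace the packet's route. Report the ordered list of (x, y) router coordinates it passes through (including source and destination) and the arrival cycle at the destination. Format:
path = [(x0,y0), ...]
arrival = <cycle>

src (0,1)  cyc=9
E→(1,1)  cyc=10
E→(2,1)  cyc=11
E→(3,1)  cyc=12
E→(4,1)  cyc=13
E→(5,1)  cyc=14
E→(6,1)  cyc=15
E→(7,1)  cyc=16
S→(7,0)  cyc=17

path = [(0,1), (1,1), (2,1), (3,1), (4,1), (5,1), (6,1), (7,1), (7,0)]
arrival = 17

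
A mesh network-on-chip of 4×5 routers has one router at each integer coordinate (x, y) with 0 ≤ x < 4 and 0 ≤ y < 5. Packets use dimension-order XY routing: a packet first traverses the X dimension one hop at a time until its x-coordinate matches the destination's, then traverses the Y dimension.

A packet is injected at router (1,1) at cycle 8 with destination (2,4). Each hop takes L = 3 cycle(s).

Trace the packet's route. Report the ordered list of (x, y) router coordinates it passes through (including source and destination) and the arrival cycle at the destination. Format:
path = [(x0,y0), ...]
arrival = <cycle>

path = [(1,1), (2,1), (2,2), (2,3), (2,4)]
arrival = 20

src (1,1)  cyc=8
E→(2,1)  cyc=11
N→(2,2)  cyc=14
N→(2,3)  cyc=17
N→(2,4)  cyc=20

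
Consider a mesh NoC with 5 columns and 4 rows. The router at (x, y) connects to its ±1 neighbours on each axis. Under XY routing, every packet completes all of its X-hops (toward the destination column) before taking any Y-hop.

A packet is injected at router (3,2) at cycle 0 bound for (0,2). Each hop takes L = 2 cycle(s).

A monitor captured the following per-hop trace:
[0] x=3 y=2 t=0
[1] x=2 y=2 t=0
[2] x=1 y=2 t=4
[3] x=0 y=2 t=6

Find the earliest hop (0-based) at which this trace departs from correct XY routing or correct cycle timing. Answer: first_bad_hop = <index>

first_bad_hop = 1

[1] (-1,+0) / 0c ⇒ BAD: Δcyc=0≠L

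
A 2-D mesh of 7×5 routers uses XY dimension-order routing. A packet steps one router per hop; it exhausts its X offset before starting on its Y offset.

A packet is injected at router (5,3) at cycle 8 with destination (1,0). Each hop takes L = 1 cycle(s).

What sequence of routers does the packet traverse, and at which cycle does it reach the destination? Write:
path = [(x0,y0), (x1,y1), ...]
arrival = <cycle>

path = [(5,3), (4,3), (3,3), (2,3), (1,3), (1,2), (1,1), (1,0)]
arrival = 15

#0 — 5,3 | c8
#1 — 4,3 | c9 | W
#2 — 3,3 | c10 | W
#3 — 2,3 | c11 | W
#4 — 1,3 | c12 | W
#5 — 1,2 | c13 | S
#6 — 1,1 | c14 | S
#7 — 1,0 | c15 | S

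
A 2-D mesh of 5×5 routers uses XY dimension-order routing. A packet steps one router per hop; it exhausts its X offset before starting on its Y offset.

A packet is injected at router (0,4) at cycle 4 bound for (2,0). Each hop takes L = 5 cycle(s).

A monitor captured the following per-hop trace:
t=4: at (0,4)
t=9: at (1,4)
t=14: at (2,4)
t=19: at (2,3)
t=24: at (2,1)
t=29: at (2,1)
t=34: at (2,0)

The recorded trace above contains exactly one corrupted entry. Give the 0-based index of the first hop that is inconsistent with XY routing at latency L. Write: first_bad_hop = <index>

first_bad_hop = 4

[1] (+1,+0) / 5c ⇒ ok
[2] (+1,+0) / 5c ⇒ ok
[3] (+0,-1) / 5c ⇒ ok
[4] (+0,-2) / 5c ⇒ BAD: non-unit step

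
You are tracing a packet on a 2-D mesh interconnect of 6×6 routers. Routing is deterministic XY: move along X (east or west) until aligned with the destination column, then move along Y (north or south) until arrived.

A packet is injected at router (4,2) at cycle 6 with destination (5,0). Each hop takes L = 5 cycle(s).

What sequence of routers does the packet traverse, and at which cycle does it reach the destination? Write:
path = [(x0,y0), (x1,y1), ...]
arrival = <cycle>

path = [(4,2), (5,2), (5,1), (5,0)]
arrival = 21

t=6: at (4,2)
t=11: at (5,2) after E
t=16: at (5,1) after S
t=21: at (5,0) after S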